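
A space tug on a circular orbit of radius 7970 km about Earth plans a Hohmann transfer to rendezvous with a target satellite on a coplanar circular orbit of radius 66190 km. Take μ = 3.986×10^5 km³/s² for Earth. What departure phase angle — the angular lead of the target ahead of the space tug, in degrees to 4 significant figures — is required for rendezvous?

φ = 104.5°

Transfer-ellipse semi-major axis a_t = (r₁ + r₂)/2 = (7970 + 66190)/2 = 37080 km.
The half-period of the transfer ellipse is t = π√(a_t³/μ) = 35529.6 s.
Target angular speed ω₂ = √(μ/r₂³) = 3.70749×10^-5 rad/s.
Angle swept by the target during transfer: ω₂·t = 1.31726 rad = 75.47°.
Arrival is 180° from departure on the ellipse, so φ = 180° − 75.47° = 104.5°.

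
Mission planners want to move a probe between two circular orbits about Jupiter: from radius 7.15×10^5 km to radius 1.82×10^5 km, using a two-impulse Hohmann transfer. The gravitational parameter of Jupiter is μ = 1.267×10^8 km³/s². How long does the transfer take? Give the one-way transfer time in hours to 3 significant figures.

t = 23.3 hours

The Hohmann ellipse has a_t = (r₁ + r₂)/2 = 4.485×10^5 km.
By Kepler's third law the transfer-orbit period is T = 2π√(a_t³/μ), so t = T/2 = 83830 s.
Converting: 83830 s ÷ 3600 s/hour = 23.3 hours.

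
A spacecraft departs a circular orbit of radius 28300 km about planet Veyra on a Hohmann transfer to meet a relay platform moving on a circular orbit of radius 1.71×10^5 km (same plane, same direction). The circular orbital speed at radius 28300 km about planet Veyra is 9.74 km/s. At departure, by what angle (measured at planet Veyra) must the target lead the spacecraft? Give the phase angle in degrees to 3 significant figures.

φ = 99.9°

From the circular-orbit relation v² = μ/r at r = 28300 km: μ = v²r = (9.74)² × 28300 = 2.68475×10^6 km³/s².
Transfer-ellipse semi-major axis a_t = (r₁ + r₂)/2 = (28300 + 1.710×10^5)/2 = 99650 km.
The half-period of the transfer ellipse is t = π√(a_t³/μ) = 60313.4 s.
Target angular speed ω₂ = √(μ/r₂³) = 2.31717×10^-5 rad/s.
Angle swept by the target during transfer: ω₂·t = 1.39756 rad = 80.07°.
Arrival is 180° from departure on the ellipse, so φ = 180° − 80.07° = 99.9°.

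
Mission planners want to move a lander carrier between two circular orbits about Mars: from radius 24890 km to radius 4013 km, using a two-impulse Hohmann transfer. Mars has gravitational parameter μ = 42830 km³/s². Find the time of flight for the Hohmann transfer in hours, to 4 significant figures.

The Hohmann ellipse has a_t = (r₁ + r₂)/2 = 14451.5 km.
By Kepler's third law the transfer-orbit period is T = 2π√(a_t³/μ), so t = T/2 = 26372 s.
Converting: 26372 s ÷ 3600 s/hour = 7.326 hours.

t = 7.326 hours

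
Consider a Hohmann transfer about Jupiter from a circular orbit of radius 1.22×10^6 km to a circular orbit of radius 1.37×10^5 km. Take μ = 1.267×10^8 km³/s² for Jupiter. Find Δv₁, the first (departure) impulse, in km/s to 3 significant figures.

Semi-major axis of the transfer orbit: a_t = (1.220×10^6 + 1.370×10^5)/2 = 6.785×10^5 km.
On the circular orbit at r = 1.220×10^6 km, v_c = √(μ/r) = 10.191 km/s.
Vis-viva on the transfer ellipse at r = 1.220×10^6 km gives v_t = √[μ(2/r − 1/a_t)] = 4.5792 km/s.
Δv₁ = |v_t − v_c| = |4.5792 − 10.191| = 5.612 km/s.

Δv₁ = 5.61 km/s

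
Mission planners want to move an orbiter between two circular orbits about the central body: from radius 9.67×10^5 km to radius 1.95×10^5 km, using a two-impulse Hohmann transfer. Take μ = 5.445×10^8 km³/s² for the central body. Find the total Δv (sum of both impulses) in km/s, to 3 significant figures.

Δv = 25.3 km/s

Transfer-ellipse semi-major axis a_t = (r₁ + r₂)/2 = (9.670×10^5 + 1.950×10^5)/2 = 5.810×10^5 km.
At r₁ the circular-orbit speed is v₁ = √(μ/r₁) = 23.729 km/s.
On the transfer ellipse at r₁, vis-viva equation gives v_a = √[μ(2/r₁ − 1/a_t)] = 13.747 km/s.
First burn Δv₁ = |v_a − v₁| = 9.982 km/s.
At r₂, v₂ = √(μ/r₂) = 52.84 km/s.
Transfer-orbit speed at r₂: v_p = √[μ(2/r₂ − 1/a_t)] = 68.17 km/s.
Second burn Δv₂ = |v₂ − v_p| = 15.33 km/s.
Total Δv = Δv₁ + Δv₂ = 25.31 km/s.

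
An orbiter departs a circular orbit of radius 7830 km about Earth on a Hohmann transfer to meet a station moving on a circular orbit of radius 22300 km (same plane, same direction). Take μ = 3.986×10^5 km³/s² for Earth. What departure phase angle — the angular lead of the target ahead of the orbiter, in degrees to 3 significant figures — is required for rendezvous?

φ = 80.1°

Transfer-ellipse semi-major axis a_t = (r₁ + r₂)/2 = (7830 + 22300)/2 = 15065 km.
Transfer time t = π√(a_t³/μ) = 9201.0 s.
The target's mean motion on its circular orbit is ω₂ = √(μ/r₂³) = 1.8959×10^-4 rad/s.
Angle swept by the target during transfer: ω₂·t = 1.7444 rad = 99.947°.
The orbiter traverses 180° on the transfer ellipse, so the target must lead by 180° − 99.947° = 80.1°.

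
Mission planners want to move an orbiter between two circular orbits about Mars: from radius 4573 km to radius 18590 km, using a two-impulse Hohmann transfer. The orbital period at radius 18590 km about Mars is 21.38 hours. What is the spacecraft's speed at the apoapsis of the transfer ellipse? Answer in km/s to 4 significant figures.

v = 0.9536 km/s

From Kepler's third law T² = 4π²r³/μ at r = 18590 km, T = 21.38 hours = 21.38 × 3600 s = 76968 s: μ = 4π²r³/T² = 42813.2 km³/s².
Transfer-ellipse semi-major axis a_t = (r₁ + r₂)/2 = (4573 + 18590)/2 = 11581.5 km.
At apoapsis, r = 18590 km.
Applying v² = μ(2/r − 1/a_t): v = 0.9536 km/s.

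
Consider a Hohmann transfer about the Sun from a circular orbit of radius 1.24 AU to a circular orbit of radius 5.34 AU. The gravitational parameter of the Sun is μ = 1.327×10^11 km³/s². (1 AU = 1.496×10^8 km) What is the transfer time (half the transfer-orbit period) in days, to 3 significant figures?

t = 1090 days

In km: r₁ = 1.24 × 1.496×10^8 = 1.85504×10^8 km; r₂ = 5.34 × 1.496×10^8 = 7.98864×10^8 km.
Transfer-ellipse semi-major axis a_t = (r₁ + r₂)/2 = (1.85504×10^8 + 7.98864×10^8)/2 = 4.92184×10^8 km.
Transfer time t = π√(a_t³/μ) = π√((4.92184×10^8)³ / 1.327×10^11) = 9.417×10^7 s.
Converting: 9.417×10^7 s ÷ 86400 s/day = 1090 days.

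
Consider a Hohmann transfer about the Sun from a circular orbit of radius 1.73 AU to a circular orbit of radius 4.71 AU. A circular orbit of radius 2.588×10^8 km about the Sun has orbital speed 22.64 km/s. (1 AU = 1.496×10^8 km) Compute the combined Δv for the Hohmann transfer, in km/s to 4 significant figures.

From the circular-orbit relation v² = μ/r at r = 2.588×10^8 km: μ = v²r = (22.64)² × 2.588×10^8 = 1.32653×10^11 km³/s².
In km: r₁ = 1.73 × 1.496×10^8 = 2.58808×10^8 km; r₂ = 4.71 × 1.496×10^8 = 7.04616×10^8 km.
Semi-major axis of the transfer orbit: a_t = (2.58808×10^8 + 7.04616×10^8)/2 = 4.81712×10^8 km.
At r₁ the circular-orbit speed is v₁ = √(μ/r₁) = 22.6397 km/s.
Transfer-orbit speed at r₁ (v² = μ(2/r − 1/a)): v_p = √[μ(2/r₁ − 1/a_t)] = 27.3812 km/s.
First burn Δv₁ = |v_p − v₁| = 4.7415 km/s.
At r₂, v₂ = √(μ/r₂) = 13.7209 km/s.
Transfer-orbit speed at r₂: v_a = √[μ(2/r₂ − 1/a_t)] = 10.0572 km/s.
Second burn Δv₂ = |v₂ − v_a| = 3.6637 km/s.
Δv = Δv₁ + Δv₂ = 4.7415 + 3.6637 = 8.405 km/s.

Δv = 8.405 km/s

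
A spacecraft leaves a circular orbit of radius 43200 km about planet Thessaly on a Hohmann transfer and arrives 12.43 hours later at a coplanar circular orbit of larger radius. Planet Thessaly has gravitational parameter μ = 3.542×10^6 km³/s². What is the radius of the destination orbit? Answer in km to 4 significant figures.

r₂ = 1.359×10^5 km

Transfer time t = 12.43 hours = 44748 s, and t = π√(a_t³/μ).
So a_t = (μ t²/π²)^(1/3) = (3.542×10^6 × (44748)² / π²)^(1/3) = 89571 km.
Since a_t = (r₁ + r₂)/2, r₂ = 2a_t − r₁ = 2×89571 − 43200 = 1.35942×10^5 km.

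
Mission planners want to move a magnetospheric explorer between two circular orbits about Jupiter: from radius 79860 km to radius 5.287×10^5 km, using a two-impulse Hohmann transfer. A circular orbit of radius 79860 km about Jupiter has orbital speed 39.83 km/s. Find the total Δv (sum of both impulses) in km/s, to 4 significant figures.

Δv = 20.22 km/s

From the circular-orbit relation v² = μ/r at r = 79860 km: μ = v²r = (39.83)² × 79860 = 1.26692×10^8 km³/s².
Semi-major axis of the transfer orbit: a_t = (79860 + 5.287×10^5)/2 = 3.0428×10^5 km.
At r₁ the circular-orbit speed is v₁ = √(μ/r₁) = 39.83 km/s.
Transfer-orbit speed at r₁ (v² = μ(2/r − 1/a)): v_p = √[μ(2/r₁ − 1/a_t)] = 52.50 km/s.
First burn Δv₁ = |v_p − v₁| = 12.67 km/s.
At r₂, v₂ = √(μ/r₂) = 15.48 km/s.
Transfer-orbit speed at r₂: v_a = √[μ(2/r₂ − 1/a_t)] = 7.930 km/s.
Second burn Δv₂ = |v₂ − v_a| = 7.550 km/s.
Total Δv = Δv₁ + Δv₂ = 20.22 km/s.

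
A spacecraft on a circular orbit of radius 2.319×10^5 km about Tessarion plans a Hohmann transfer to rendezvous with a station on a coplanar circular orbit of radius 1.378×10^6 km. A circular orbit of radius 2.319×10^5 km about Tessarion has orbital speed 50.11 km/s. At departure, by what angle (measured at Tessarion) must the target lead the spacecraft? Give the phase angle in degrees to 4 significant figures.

φ = 99.64°

From the circular-orbit relation v² = μ/r at r = 2.319×10^5 km: μ = v²r = (50.11)² × 2.319×10^5 = 5.82304×10^8 km³/s².
The Hohmann ellipse has a_t = (r₁ + r₂)/2 = 8.0495×10^5 km.
The half-period of the transfer ellipse is t = π√(a_t³/μ) = 94022 s.
Target angular speed ω₂ = √(μ/r₂³) = 1.4918×10^-5 rad/s.
Angle swept by the target during transfer: ω₂·t = 1.4026 rad = 80.36°.
Arrival is 180° from departure on the ellipse, so φ = 180° − 80.36° = 99.64°.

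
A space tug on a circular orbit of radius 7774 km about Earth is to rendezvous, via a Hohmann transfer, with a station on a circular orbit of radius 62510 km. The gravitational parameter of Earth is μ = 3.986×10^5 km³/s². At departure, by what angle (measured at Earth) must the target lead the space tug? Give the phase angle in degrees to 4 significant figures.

Semi-major axis of the transfer orbit: a_t = (7774 + 62510)/2 = 35142 km.
The half-period of the transfer ellipse is t = π√(a_t³/μ) = 32780.9 s.
The target's mean motion on its circular orbit is ω₂ = √(μ/r₂³) = 4.03966×10^-5 rad/s.
Angle swept by the target during transfer: ω₂·t = 1.3242 rad = 75.87°.
The space tug traverses 180° on the transfer ellipse, so the target must lead by 180° − 75.87° = 104.1°.

φ = 104.1°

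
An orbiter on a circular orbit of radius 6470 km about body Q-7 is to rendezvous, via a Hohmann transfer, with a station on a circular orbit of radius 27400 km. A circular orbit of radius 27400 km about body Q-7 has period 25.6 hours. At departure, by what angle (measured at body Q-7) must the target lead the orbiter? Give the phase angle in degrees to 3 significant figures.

From Kepler's third law T² = 4π²r³/μ at r = 27400 km, T = 25.6 hours = 25.6 × 3600 s = 92160 s: μ = 4π²r³/T² = 95615.1 km³/s².
The Hohmann ellipse has a_t = (r₁ + r₂)/2 = 16935 km.
Transfer time t = π√(a_t³/μ) = 22390.5 s.
The target's mean motion on its circular orbit is ω₂ = √(μ/r₂³) = 6.81769×10^-5 rad/s.
Angle swept by the target during transfer: ω₂·t = 1.5265 rad = 87.46°.
The orbiter traverses 180° on the transfer ellipse, so the target must lead by 180° − 87.46° = 92.5°.

φ = 92.5°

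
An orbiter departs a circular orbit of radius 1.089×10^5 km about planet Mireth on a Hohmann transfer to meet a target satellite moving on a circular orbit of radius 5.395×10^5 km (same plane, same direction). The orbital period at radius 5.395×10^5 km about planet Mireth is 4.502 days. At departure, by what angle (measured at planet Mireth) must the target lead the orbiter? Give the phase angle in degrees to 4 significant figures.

From Kepler's third law T² = 4π²r³/μ at r = 5.395×10^5 km, T = 4.502 days = 4.502 × 86400 s = 3.889728×10^5 s: μ = 4π²r³/T² = 4.09728×10^7 km³/s².
The Hohmann ellipse has a_t = (r₁ + r₂)/2 = 3.242×10^5 km.
The half-period of the transfer ellipse is t = π√(a_t³/μ) = 90598.6 s.
The target's mean motion on its circular orbit is ω₂ = √(μ/r₂³) = 1.61533×10^-5 rad/s.
Angle swept by the target during transfer: ω₂·t = 1.4635 rad = 83.85°.
The orbiter traverses 180° on the transfer ellipse, so the target must lead by 180° − 83.85° = 96.15°.

φ = 96.15°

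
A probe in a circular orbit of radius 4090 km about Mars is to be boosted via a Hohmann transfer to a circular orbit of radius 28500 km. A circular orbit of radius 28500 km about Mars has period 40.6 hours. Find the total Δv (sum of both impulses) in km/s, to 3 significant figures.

From Kepler's third law T² = 4π²r³/μ at r = 28500 km, T = 40.6 hours = 40.6 × 3600 s = 1.4616×10^5 s: μ = 4π²r³/T² = 42779.7 km³/s².
Semi-major axis of the transfer orbit: a_t = (4090 + 28500)/2 = 16295 km.
At r₁ the circular-orbit speed is v₁ = √(μ/r₁) = 3.234 km/s.
On the transfer ellipse at r₁, vis-viva gives v_p = √[μ(2/r₁ − 1/a_t)] = 4.277 km/s.
First burn Δv₁ = |v_p − v₁| = 1.043 km/s.
Circular speed at r₂: v₂ = √(μ/r₂) = 1.2252 km/s.
Transfer-orbit speed at r₂: v_a = √[μ(2/r₂ − 1/a_t)] = 0.61381 km/s.
Second burn Δv₂ = |v₂ − v_a| = 0.6114 km/s.
Δv = Δv₁ + Δv₂ = 1.043 + 0.6114 = 1.654 km/s.

Δv = 1.65 km/s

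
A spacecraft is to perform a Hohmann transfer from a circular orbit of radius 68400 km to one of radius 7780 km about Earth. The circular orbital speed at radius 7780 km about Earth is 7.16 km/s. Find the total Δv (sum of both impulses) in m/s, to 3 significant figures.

Δv = 3760 m/s

From the circular-orbit relation v² = μ/r at r = 7780 km: μ = v²r = (7.16)² × 7780 = 3.98846×10^5 km³/s².
Transfer-ellipse semi-major axis a_t = (r₁ + r₂)/2 = (68400 + 7780)/2 = 38090 km.
Circular speed at r₁: v₁ = √(μ/r₁) = √(3.98846×10^5/68400) = 2.41476 km/s.
Transfer-orbit speed at r₁ (vis-viva): v_a = √[μ(2/r₁ − 1/a_t)] = 1.09134 km/s.
First burn Δv₁ = |v_a − v₁| = 1.323 km/s.
Circular speed at r₂: v₂ = √(μ/r₂) = 7.160 km/s.
Transfer-orbit speed at r₂: v_p = √[μ(2/r₂ − 1/a_t)] = 9.595 km/s.
Second burn Δv₂ = |v₂ − v_p| = 2.435 km/s.
Total Δv = Δv₁ + Δv₂ = 3.758 km/s.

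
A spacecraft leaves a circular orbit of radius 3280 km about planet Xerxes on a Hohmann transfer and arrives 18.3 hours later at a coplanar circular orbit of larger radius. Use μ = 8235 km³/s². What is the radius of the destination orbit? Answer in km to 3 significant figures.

r₂ = 27400 km

Transfer time t = 18.3 hours = 65880 s, and t = π√(a_t³/μ).
So a_t = (μ t²/π²)^(1/3) = (8235 × (65880)² / π²)^(1/3) = 15356 km.
Since a_t = (r₁ + r₂)/2, r₂ = 2a_t − r₁ = 2×15356 − 3280 = 27432 km.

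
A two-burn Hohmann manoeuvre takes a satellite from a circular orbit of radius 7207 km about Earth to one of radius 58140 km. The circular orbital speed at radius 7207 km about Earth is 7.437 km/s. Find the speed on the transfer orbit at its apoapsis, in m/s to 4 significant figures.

From the circular-orbit relation v² = μ/r at r = 7207 km: μ = v²r = (7.437)² × 7207 = 3.98612×10^5 km³/s².
The Hohmann ellipse has a_t = (r₁ + r₂)/2 = 32673.5 km.
At apoapsis, r = 58140 km.
From the vis-viva equation, v = √[μ(2/r − 1/a_t)] = 1.230 km/s.

v = 1230 m/s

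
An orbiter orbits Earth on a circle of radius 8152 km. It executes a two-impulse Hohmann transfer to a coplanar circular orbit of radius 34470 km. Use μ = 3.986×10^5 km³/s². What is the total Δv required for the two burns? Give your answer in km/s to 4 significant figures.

Transfer-ellipse semi-major axis a_t = (r₁ + r₂)/2 = (8152 + 34470)/2 = 21311 km.
At r₁ the circular-orbit speed is v₁ = √(μ/r₁) = 6.99257 km/s.
On the transfer ellipse at r₁, vis-viva equation gives v_p = √[μ(2/r₁ − 1/a_t)] = 8.89314 km/s.
First burn Δv₁ = |v_p − v₁| = 1.901 km/s.
At r₂, v₂ = √(μ/r₂) = 3.4005 km/s.
Transfer-orbit speed at r₂: v_a = √[μ(2/r₂ − 1/a_t)] = 2.1032 km/s.
Second burn Δv₂ = |v₂ − v_a| = 1.297 km/s.
Δv = Δv₁ + Δv₂ = 1.901 + 1.297 = 3.198 km/s.

Δv = 3.198 km/s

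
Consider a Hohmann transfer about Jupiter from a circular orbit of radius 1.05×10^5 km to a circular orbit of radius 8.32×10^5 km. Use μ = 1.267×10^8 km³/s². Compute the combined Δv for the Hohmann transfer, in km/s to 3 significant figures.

The Hohmann ellipse has a_t = (r₁ + r₂)/2 = 4.685×10^5 km.
At r₁ the circular-orbit speed is v₁ = √(μ/r₁) = 34.74 km/s.
On the transfer ellipse at r₁, vis-viva gives v_p = √[μ(2/r₁ − 1/a_t)] = 46.29 km/s.
First burn Δv₁ = |v_p − v₁| = 11.55 km/s.
At r₂, v₂ = √(μ/r₂) = 12.34 km/s.
Transfer-orbit speed at r₂: v_a = √[μ(2/r₂ − 1/a_t)] = 5.842 km/s.
Second burn Δv₂ = |v₂ − v_a| = 6.498 km/s.
Δv = Δv₁ + Δv₂ = 11.55 + 6.498 = 18.05 km/s.

Δv = 18.1 km/s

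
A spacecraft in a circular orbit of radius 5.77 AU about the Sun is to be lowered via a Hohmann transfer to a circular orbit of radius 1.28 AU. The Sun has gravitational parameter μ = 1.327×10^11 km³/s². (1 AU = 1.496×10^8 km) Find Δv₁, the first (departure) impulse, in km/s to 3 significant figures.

In km: r₁ = 5.77 × 1.496×10^8 = 8.63192×10^8 km; r₂ = 1.28 × 1.496×10^8 = 1.91488×10^8 km.
The Hohmann ellipse has a_t = (r₁ + r₂)/2 = 5.2734×10^8 km.
Circular speed at r = 8.63192×10^8 km: v_c = √(μ/r) = 12.3989 km/s.
Transfer-orbit speed at the same r (vis-viva, a = a_t): v_t = √[μ(2/r − 1/a_t)] = 7.47149 km/s.
Δv₁ = |v_t − v_c| = |7.47149 − 12.3989| = 4.927 km/s.

Δv₁ = 4.93 km/s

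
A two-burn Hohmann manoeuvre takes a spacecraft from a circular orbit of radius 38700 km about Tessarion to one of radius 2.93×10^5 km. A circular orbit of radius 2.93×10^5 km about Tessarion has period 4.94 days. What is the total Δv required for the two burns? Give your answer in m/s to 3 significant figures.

From Kepler's third law T² = 4π²r³/μ at r = 2.93×10^5 km, T = 4.94 days = 4.94 × 86400 s = 4.26816×10^5 s: μ = 4π²r³/T² = 5.45106×10^6 km³/s².
Transfer-ellipse semi-major axis a_t = (r₁ + r₂)/2 = (38700 + 2.930×10^5)/2 = 1.6585×10^5 km.
Circular speed at r₁: v₁ = √(μ/r₁) = √(5.45106×10^6/38700) = 11.86821 km/s.
On the transfer ellipse at r₁, v² = μ(2/r − 1/a) gives v_p = √[μ(2/r₁ − 1/a_t)] = 15.77470 km/s.
First burn Δv₁ = |v_p − v₁| = 3.906 km/s.
At r₂, v₂ = √(μ/r₂) = 4.3133 km/s.
Transfer-orbit speed at r₂: v_a = √[μ(2/r₂ − 1/a_t)] = 2.0836 km/s.
Second burn Δv₂ = |v₂ − v_a| = 2.230 km/s.
Δv = Δv₁ + Δv₂ = 3.906 + 2.230 = 6.136 km/s.

Δv = 6140 m/s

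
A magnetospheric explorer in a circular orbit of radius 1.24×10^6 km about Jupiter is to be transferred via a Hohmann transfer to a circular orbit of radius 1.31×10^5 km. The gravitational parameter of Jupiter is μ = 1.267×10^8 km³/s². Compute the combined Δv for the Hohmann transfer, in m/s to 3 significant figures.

Δv = 16400 m/s

Semi-major axis of the transfer orbit: a_t = (1.240×10^6 + 1.310×10^5)/2 = 6.855×10^5 km.
Circular speed at r₁: v₁ = √(μ/r₁) = √(1.267×10^8/1.240×10^6) = 10.108 km/s.
Transfer-orbit speed at r₁ (v² = μ(2/r − 1/a)): v_a = √[μ(2/r₁ − 1/a_t)] = 4.4189 km/s.
First burn Δv₁ = |v_a − v₁| = 5.689 km/s.
At r₂, v₂ = √(μ/r₂) = 31.10 km/s.
Transfer-orbit speed at r₂: v_p = √[μ(2/r₂ − 1/a_t)] = 41.83 km/s.
Second burn Δv₂ = |v₂ − v_p| = 10.73 km/s.
Total Δv = Δv₁ + Δv₂ = 16.42 km/s.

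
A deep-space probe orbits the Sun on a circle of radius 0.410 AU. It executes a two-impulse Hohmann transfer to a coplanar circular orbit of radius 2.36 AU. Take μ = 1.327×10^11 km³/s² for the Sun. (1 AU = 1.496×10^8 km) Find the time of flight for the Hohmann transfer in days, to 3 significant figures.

In km: r₁ = 0.410 × 1.496×10^8 = 6.1336×10^7 km; r₂ = 2.36 × 1.496×10^8 = 3.53056×10^8 km.
Semi-major axis of the transfer orbit: a_t = (6.1336×10^7 + 3.53056×10^8)/2 = 2.07196×10^8 km.
By Kepler's third law the transfer-orbit period is T = 2π√(a_t³/μ), so t = T/2 = 2.572×10^7 s.
Converting: 2.572×10^7 s ÷ 86400 s/day = 298 days.

t = 298 days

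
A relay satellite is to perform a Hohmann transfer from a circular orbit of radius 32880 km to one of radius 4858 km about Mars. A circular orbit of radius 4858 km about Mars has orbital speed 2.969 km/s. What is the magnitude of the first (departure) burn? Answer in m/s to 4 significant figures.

Δv₁ = 562.2 m/s

From the circular-orbit relation v² = μ/r at r = 4858 km: μ = v²r = (2.969)² × 4858 = 42823.1 km³/s².
Transfer-ellipse semi-major axis a_t = (r₁ + r₂)/2 = (32880 + 4858)/2 = 18869 km.
Circular speed at r = 32880 km: v_c = √(μ/r) = 1.14123 km/s.
Transfer-orbit speed at the same r (vis-viva, a = a_t): v_t = √[μ(2/r − 1/a_t)] = 0.579065 km/s.
Δv₁ = |v_t − v_c| = |0.579065 − 1.14123| = 0.5622 km/s.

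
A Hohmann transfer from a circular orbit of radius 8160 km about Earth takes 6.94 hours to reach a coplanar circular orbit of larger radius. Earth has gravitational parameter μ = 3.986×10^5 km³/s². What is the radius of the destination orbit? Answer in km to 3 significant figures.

Transfer time t = 6.94 hours = 24984 s, and t = π√(a_t³/μ).
So a_t = (μ t²/π²)^(1/3) = (3.986×10^5 × (24984)² / π²)^(1/3) = 29322 km.
Since a_t = (r₁ + r₂)/2, r₂ = 2a_t − r₁ = 2×29322 − 8160 = 50484 km.

r₂ = 50500 km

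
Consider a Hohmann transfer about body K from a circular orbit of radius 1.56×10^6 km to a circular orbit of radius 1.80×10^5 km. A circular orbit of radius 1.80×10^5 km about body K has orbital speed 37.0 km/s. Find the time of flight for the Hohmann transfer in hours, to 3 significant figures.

From the circular-orbit relation v² = μ/r at r = 1.80×10^5 km: μ = v²r = (37.0)² × 1.80×10^5 = 2.46420×10^8 km³/s².
The Hohmann ellipse has a_t = (r₁ + r₂)/2 = 8.700×10^5 km.
Half the transfer-orbit period gives t = π√(a_t³/μ) = 1.624×10^5 s.
Converting: 1.624×10^5 s ÷ 3600 s/hour = 45.1 hours.

t = 45.1 hours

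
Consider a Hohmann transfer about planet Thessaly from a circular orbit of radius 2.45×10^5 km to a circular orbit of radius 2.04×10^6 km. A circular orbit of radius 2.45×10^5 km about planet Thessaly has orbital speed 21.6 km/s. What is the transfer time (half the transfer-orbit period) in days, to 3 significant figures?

From the circular-orbit relation v² = μ/r at r = 2.45×10^5 km: μ = v²r = (21.6)² × 2.45×10^5 = 1.14307×10^8 km³/s².
Semi-major axis of the transfer orbit: a_t = (2.450×10^5 + 2.040×10^6)/2 = 1.1425×10^6 km.
By Kepler's third law the transfer-orbit period is T = 2π√(a_t³/μ), so t = T/2 = 3.588×10^5 s.
Converting: 3.588×10^5 s ÷ 86400 s/day = 4.15 days.

t = 4.15 days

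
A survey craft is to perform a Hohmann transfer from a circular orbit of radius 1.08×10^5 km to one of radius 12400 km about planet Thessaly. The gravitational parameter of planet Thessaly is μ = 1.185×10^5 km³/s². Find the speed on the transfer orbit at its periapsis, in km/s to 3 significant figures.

v = 4.14 km/s

Semi-major axis of the transfer orbit: a_t = (1.080×10^5 + 12400)/2 = 60200 km.
At periapsis, r = 12400 km.
Vis-viva: v = √[μ(2/r − 1/a_t)] = √[1.185×10^5 × (2/12400 − 1/60200)] = 4.141 km/s.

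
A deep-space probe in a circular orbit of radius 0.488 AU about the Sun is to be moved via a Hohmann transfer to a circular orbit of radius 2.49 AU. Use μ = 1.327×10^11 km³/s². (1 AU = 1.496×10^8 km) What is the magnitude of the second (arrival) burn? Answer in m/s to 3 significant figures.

In km: r₁ = 0.488 × 1.496×10^8 = 7.30048×10^7 km; r₂ = 2.49 × 1.496×10^8 = 3.72504×10^8 km.
Semi-major axis of the transfer orbit: a_t = (7.30048×10^7 + 3.72504×10^8)/2 = 2.227544×10^8 km.
On the circular orbit at r = 3.72504×10^8 km, v_c = √(μ/r) = 18.874 km/s.
Transfer-orbit speed at the same r (vis-viva, a = a_t): v_t = √[μ(2/r − 1/a_t)] = 10.805 km/s.
Δv₂ = |v_t − v_c| = |10.805 − 18.874| = 8.069 km/s.

Δv₂ = 8070 m/s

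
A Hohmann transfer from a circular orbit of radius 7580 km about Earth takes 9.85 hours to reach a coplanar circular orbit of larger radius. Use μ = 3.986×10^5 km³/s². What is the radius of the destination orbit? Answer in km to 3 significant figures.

r₂ = 66500 km

Transfer time t = 9.85 hours = 35460 s, and t = π√(a_t³/μ).
So a_t = (μ t²/π²)^(1/3) = (3.986×10^5 × (35460)² / π²)^(1/3) = 37032 km.
Since a_t = (r₁ + r₂)/2, r₂ = 2a_t − r₁ = 2×37032 − 7580 = 66484 km.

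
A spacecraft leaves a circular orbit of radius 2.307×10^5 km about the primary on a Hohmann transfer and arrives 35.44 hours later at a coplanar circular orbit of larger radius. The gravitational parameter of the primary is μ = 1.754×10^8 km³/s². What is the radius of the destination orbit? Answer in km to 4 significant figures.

r₂ = 1.092×10^6 km

Transfer time t = 35.44 hours = 1.27584×10^5 s, and t = π√(a_t³/μ).
So a_t = (μ t²/π²)^(1/3) = (1.754×10^8 × (1.27584×10^5)² / π²)^(1/3) = 6.6136×10^5 km.
Since a_t = (r₁ + r₂)/2, r₂ = 2a_t − r₁ = 2×6.6136×10^5 − 2.307×10^5 = 1.09202×10^6 km.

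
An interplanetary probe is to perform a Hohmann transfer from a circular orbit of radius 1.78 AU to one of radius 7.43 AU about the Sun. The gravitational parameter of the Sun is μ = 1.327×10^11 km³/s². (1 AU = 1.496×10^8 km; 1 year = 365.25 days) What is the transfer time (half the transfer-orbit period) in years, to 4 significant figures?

In km: r₁ = 1.78 × 1.496×10^8 = 2.66288×10^8 km; r₂ = 7.43 × 1.496×10^8 = 1.111528×10^9 km.
Semi-major axis of the transfer orbit: a_t = (2.66288×10^8 + 1.111528×10^9)/2 = 6.88908×10^8 km.
Transfer time t = π√(a_t³/μ) = π√((6.88908×10^8)³ / 1.327×10^11) = 1.5594×10^8 s.
Converting: 1.5594×10^8 s ÷ 3.15576×10^7 s/year (365.25 × 86400) = 4.941 years.

t = 4.941 years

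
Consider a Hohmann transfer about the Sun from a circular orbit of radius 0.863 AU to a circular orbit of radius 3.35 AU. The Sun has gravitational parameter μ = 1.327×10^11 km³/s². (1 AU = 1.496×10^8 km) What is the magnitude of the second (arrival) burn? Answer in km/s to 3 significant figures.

In km: r₁ = 0.863 × 1.496×10^8 = 1.291048×10^8 km; r₂ = 3.35 × 1.496×10^8 = 5.0116×10^8 km.
The Hohmann ellipse has a_t = (r₁ + r₂)/2 = 3.151324×10^8 km.
Circular speed at r = 5.0116×10^8 km: v_c = √(μ/r) = 16.272 km/s.
Vis-viva on the transfer ellipse at r = 5.0116×10^8 km gives v_t = √[μ(2/r − 1/a_t)] = 10.415 km/s.
Δv₂ = |v_t − v_c| = |10.415 − 16.272| = 5.857 km/s.

Δv₂ = 5.86 km/s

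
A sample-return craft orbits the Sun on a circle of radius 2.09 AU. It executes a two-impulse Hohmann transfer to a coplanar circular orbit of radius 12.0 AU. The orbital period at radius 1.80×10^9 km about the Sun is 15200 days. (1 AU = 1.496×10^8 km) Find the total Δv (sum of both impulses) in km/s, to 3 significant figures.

Δv = 10.2 km/s

From Kepler's third law T² = 4π²r³/μ at r = 1.80×10^9 km, T = 15200 days = 15200 × 86400 s = 1.31328×10^9 s: μ = 4π²r³/T² = 1.33494×10^11 km³/s².
In km: r₁ = 2.09 × 1.496×10^8 = 3.12664×10^8 km; r₂ = 12.0 × 1.496×10^8 = 1.7952×10^9 km.
Transfer-ellipse semi-major axis a_t = (r₁ + r₂)/2 = (3.12664×10^8 + 1.7952×10^9)/2 = 1.053932×10^9 km.
At r₁ the circular-orbit speed is v₁ = √(μ/r₁) = 20.663 km/s.
On the transfer ellipse at r₁, vis-viva gives v_p = √[μ(2/r₁ − 1/a_t)] = 26.968 km/s.
First burn Δv₁ = |v_p − v₁| = 6.305 km/s.
At r₂, v₂ = √(μ/r₂) = 8.623 km/s.
Transfer-orbit speed at r₂: v_a = √[μ(2/r₂ − 1/a_t)] = 4.697 km/s.
Second burn Δv₂ = |v₂ − v_a| = 3.926 km/s.
Total Δv = Δv₁ + Δv₂ = 10.23 km/s.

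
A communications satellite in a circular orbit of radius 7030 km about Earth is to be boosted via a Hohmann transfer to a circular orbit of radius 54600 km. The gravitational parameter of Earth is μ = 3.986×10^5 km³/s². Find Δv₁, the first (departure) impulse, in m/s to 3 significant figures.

Δv₁ = 2490 m/s

The Hohmann ellipse has a_t = (r₁ + r₂)/2 = 30815 km.
Circular speed at r = 7030 km: v_c = √(μ/r) = 7.5299 km/s.
Vis-viva on the transfer ellipse at r = 7030 km gives v_t = √[μ(2/r − 1/a_t)] = 10.023 km/s.
Δv₁ = |v_t − v_c| = |10.023 − 7.5299| = 2.493 km/s.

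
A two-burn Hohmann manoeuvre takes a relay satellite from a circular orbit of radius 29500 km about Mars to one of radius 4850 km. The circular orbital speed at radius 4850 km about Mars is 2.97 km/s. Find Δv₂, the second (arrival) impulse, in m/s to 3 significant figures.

From the circular-orbit relation v² = μ/r at r = 4850 km: μ = v²r = (2.97)² × 4850 = 42781.4 km³/s².
Semi-major axis of the transfer orbit: a_t = (29500 + 4850)/2 = 17175 km.
Circular speed at r = 4850 km: v_c = √(μ/r) = 2.9700 km/s.
Vis-viva on the transfer ellipse at r = 4850 km gives v_t = √[μ(2/r − 1/a_t)] = 3.8924 km/s.
Δv₂ = |v_t − v_c| = |3.8924 − 2.9700| = 0.9224 km/s.

Δv₂ = 922 m/s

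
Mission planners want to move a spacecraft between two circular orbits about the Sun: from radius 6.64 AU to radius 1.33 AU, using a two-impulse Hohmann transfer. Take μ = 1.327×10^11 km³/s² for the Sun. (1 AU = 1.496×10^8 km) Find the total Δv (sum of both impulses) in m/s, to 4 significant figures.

Δv = 12390 m/s

In km: r₁ = 6.64 × 1.496×10^8 = 9.93344×10^8 km; r₂ = 1.33 × 1.496×10^8 = 1.98968×10^8 km.
Semi-major axis of the transfer orbit: a_t = (9.93344×10^8 + 1.98968×10^8)/2 = 5.96156×10^8 km.
At r₁ the circular-orbit speed is v₁ = √(μ/r₁) = 11.558 km/s.
On the transfer ellipse at r₁, vis-viva equation gives v_a = √[μ(2/r₁ − 1/a_t)] = 6.6772 km/s.
First burn Δv₁ = |v_a − v₁| = 4.881 km/s.
At r₂, v₂ = √(μ/r₂) = 25.825 km/s.
Transfer-orbit speed at r₂: v_p = √[μ(2/r₂ − 1/a_t)] = 33.336 km/s.
Second burn Δv₂ = |v₂ − v_p| = 7.511 km/s.
Total Δv = Δv₁ + Δv₂ = 12.39 km/s.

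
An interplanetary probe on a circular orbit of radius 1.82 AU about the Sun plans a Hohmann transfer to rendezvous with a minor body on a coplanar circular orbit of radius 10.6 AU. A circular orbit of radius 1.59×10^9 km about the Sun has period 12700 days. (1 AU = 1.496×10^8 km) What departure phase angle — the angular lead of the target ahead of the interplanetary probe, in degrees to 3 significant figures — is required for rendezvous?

From Kepler's third law T² = 4π²r³/μ at r = 1.59×10^9 km, T = 12700 days = 12700 × 86400 s = 1.09728×10^9 s: μ = 4π²r³/T² = 1.31800×10^11 km³/s².
In km: r₁ = 1.82 × 1.496×10^8 = 2.72272×10^8 km; r₂ = 10.6 × 1.496×10^8 = 1.58576×10^9 km.
Transfer-ellipse semi-major axis a_t = (r₁ + r₂)/2 = (2.72272×10^8 + 1.58576×10^9)/2 = 9.29016×10^8 km.
The half-period of the transfer ellipse is t = π√(a_t³/μ) = 2.4503×10^8 s.
Target angular speed ω₂ = √(μ/r₂³) = 5.7491×10^-9 rad/s.
Angle swept by the target during transfer: ω₂·t = 1.4087 rad = 80.71°.
The interplanetary probe traverses 180° on the transfer ellipse, so the target must lead by 180° − 80.71° = 99.3°.

φ = 99.3°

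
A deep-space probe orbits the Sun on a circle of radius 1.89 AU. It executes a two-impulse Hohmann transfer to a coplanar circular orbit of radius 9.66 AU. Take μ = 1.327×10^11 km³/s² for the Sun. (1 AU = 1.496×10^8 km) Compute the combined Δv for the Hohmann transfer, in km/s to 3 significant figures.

Δv = 10.5 km/s

In km: r₁ = 1.89 × 1.496×10^8 = 2.82744×10^8 km; r₂ = 9.66 × 1.496×10^8 = 1.445136×10^9 km.
Transfer-ellipse semi-major axis a_t = (r₁ + r₂)/2 = (2.82744×10^8 + 1.445136×10^9)/2 = 8.6394×10^8 km.
Circular speed at r₁: v₁ = √(μ/r₁) = √(1.327×10^11/2.82744×10^8) = 21.664 km/s.
On the transfer ellipse at r₁, vis-viva equation gives v_p = √[μ(2/r₁ − 1/a_t)] = 28.019 km/s.
First burn Δv₁ = |v_p − v₁| = 6.355 km/s.
Circular speed at r₂: v₂ = √(μ/r₂) = 9.583 km/s.
Transfer-orbit speed at r₂: v_a = √[μ(2/r₂ − 1/a_t)] = 5.482 km/s.
Second burn Δv₂ = |v₂ − v_a| = 4.101 km/s.
Total Δv = Δv₁ + Δv₂ = 10.46 km/s.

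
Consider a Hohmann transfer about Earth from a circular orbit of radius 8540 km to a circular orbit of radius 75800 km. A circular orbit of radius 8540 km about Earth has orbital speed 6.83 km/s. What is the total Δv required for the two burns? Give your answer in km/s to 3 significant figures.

Δv = 3.59 km/s

From the circular-orbit relation v² = μ/r at r = 8540 km: μ = v²r = (6.83)² × 8540 = 3.98382×10^5 km³/s².
Semi-major axis of the transfer orbit: a_t = (8540 + 75800)/2 = 42170 km.
Circular speed at r₁: v₁ = √(μ/r₁) = √(3.98382×10^5/8540) = 6.830 km/s.
Transfer-orbit speed at r₁ (v² = μ(2/r − 1/a)): v_p = √[μ(2/r₁ − 1/a_t)] = 9.157 km/s.
First burn Δv₁ = |v_p − v₁| = 2.327 km/s.
At r₂, v₂ = √(μ/r₂) = 2.293 km/s.
Transfer-orbit speed at r₂: v_a = √[μ(2/r₂ − 1/a_t)] = 1.032 km/s.
Second burn Δv₂ = |v₂ − v_a| = 1.261 km/s.
Total Δv = Δv₁ + Δv₂ = 3.588 km/s.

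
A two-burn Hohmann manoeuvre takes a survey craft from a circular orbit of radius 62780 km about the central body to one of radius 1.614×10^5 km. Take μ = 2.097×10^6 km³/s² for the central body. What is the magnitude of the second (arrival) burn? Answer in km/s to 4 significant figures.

Δv₂ = 0.9069 km/s

Transfer-ellipse semi-major axis a_t = (r₁ + r₂)/2 = (62780 + 1.614×10^5)/2 = 1.1209×10^5 km.
On the circular orbit at r = 1.614×10^5 km, v_c = √(μ/r) = 3.6045 km/s.
Transfer-orbit speed at the same r (vis-viva, a = a_t): v_t = √[μ(2/r − 1/a_t)] = 2.6976 km/s.
Δv₂ = |v_t − v_c| = |2.6976 − 3.6045| = 0.9069 km/s.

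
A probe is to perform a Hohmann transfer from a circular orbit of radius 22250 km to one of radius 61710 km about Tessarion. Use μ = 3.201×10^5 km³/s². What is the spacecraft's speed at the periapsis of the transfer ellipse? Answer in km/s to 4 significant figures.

v = 4.599 km/s

Semi-major axis of the transfer orbit: a_t = (22250 + 61710)/2 = 41980 km.
The periapsis of the transfer ellipse is at r = 22250 km.
Applying v² = μ(2/r − 1/a_t): v = 4.599 km/s.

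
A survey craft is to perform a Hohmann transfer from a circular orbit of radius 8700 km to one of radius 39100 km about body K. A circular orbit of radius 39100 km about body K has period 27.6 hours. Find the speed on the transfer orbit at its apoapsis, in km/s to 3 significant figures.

v = 1.49 km/s

From Kepler's third law T² = 4π²r³/μ at r = 39100 km, T = 27.6 hours = 27.6 × 3600 s = 99360 s: μ = 4π²r³/T² = 2.39038×10^5 km³/s².
Semi-major axis of the transfer orbit: a_t = (8700 + 39100)/2 = 23900 km.
At apoapsis, r = 39100 km.
Applying v² = μ(2/r − 1/a_t): v = 1.492 km/s.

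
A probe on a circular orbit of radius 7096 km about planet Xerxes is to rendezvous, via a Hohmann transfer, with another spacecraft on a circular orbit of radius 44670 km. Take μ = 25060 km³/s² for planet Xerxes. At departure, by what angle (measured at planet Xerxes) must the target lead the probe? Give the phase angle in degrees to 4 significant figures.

φ = 100.6°

Semi-major axis of the transfer orbit: a_t = (7096 + 44670)/2 = 25883 km.
The half-period of the transfer ellipse is t = π√(a_t³/μ) = 82638 s.
Target angular speed ω₂ = √(μ/r₂³) = 1.6767×10^-5 rad/s.
Angle swept by the target during transfer: ω₂·t = 1.3856 rad = 79.39°.
Arrival is 180° from departure on the ellipse, so φ = 180° − 79.39° = 100.6°.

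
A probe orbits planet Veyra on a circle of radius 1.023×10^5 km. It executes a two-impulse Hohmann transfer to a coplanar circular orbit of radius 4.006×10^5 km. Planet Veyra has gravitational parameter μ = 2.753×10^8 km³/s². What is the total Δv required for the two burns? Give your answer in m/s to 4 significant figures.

Δv = 23100 m/s

Transfer-ellipse semi-major axis a_t = (r₁ + r₂)/2 = (1.023×10^5 + 4.006×10^5)/2 = 2.5145×10^5 km.
At r₁ the circular-orbit speed is v₁ = √(μ/r₁) = 51.876 km/s.
Transfer-orbit speed at r₁ (v² = μ(2/r − 1/a)): v_p = √[μ(2/r₁ − 1/a_t)] = 65.478 km/s.
First burn Δv₁ = |v_p − v₁| = 13.602 km/s.
At r₂, v₂ = √(μ/r₂) = 26.215 km/s.
Transfer-orbit speed at r₂: v_a = √[μ(2/r₂ − 1/a_t)] = 16.721 km/s.
Second burn Δv₂ = |v₂ − v_a| = 9.4940 km/s.
Δv = Δv₁ + Δv₂ = 13.602 + 9.4940 = 23.10 km/s.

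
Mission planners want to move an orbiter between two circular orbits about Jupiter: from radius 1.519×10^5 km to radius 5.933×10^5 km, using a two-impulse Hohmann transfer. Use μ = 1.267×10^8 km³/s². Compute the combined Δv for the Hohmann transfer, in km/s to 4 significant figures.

Δv = 12.85 km/s

The Hohmann ellipse has a_t = (r₁ + r₂)/2 = 3.726×10^5 km.
At r₁ the circular-orbit speed is v₁ = √(μ/r₁) = 28.881 km/s.
On the transfer ellipse at r₁, vis-viva gives v_p = √[μ(2/r₁ − 1/a_t)] = 36.444 km/s.
First burn Δv₁ = |v_p − v₁| = 7.563 km/s.
At r₂, v₂ = √(μ/r₂) = 14.6134 km/s.
Transfer-orbit speed at r₂: v_a = √[μ(2/r₂ − 1/a_t)] = 9.33058 km/s.
Second burn Δv₂ = |v₂ − v_a| = 5.283 km/s.
Total Δv = Δv₁ + Δv₂ = 12.85 km/s.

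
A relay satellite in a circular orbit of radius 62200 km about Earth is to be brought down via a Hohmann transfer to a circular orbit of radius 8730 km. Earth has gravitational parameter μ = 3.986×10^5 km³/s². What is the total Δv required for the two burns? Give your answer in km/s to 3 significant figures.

Δv = 3.47 km/s

Transfer-ellipse semi-major axis a_t = (r₁ + r₂)/2 = (62200 + 8730)/2 = 35465 km.
At r₁ the circular-orbit speed is v₁ = √(μ/r₁) = 2.5315 km/s.
Transfer-orbit speed at r₁ (v² = μ(2/r − 1/a)): v_a = √[μ(2/r₁ − 1/a_t)] = 1.2560 km/s.
First burn Δv₁ = |v_a − v₁| = 1.2755 km/s.
Circular speed at r₂: v₂ = √(μ/r₂) = 6.7571 km/s.
Transfer-orbit speed at r₂: v_p = √[μ(2/r₂ − 1/a_t)] = 8.9486 km/s.
Second burn Δv₂ = |v₂ − v_p| = 2.1915 km/s.
Total Δv = Δv₁ + Δv₂ = 3.467 km/s.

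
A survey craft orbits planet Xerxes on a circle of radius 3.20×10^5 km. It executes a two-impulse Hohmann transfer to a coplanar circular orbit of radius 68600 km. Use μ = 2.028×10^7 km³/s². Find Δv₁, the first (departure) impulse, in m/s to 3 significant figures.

Δv₁ = 3230 m/s

The Hohmann ellipse has a_t = (r₁ + r₂)/2 = 1.943×10^5 km.
Circular speed at r = 3.200×10^5 km: v_c = √(μ/r) = 7.961 km/s.
Vis-viva on the transfer ellipse at r = 3.200×10^5 km gives v_t = √[μ(2/r − 1/a_t)] = 4.730 km/s.
Δv₁ = |v_t − v_c| = |4.730 − 7.961| = 3.231 km/s.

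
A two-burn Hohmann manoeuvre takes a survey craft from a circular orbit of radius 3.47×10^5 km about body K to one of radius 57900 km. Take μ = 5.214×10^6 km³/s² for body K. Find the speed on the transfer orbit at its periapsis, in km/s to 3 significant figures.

v = 12.4 km/s

Transfer-ellipse semi-major axis a_t = (r₁ + r₂)/2 = (3.470×10^5 + 57900)/2 = 2.0245×10^5 km.
At periapsis, r = 57900 km.
Applying v² = μ(2/r − 1/a_t): v = 12.42 km/s.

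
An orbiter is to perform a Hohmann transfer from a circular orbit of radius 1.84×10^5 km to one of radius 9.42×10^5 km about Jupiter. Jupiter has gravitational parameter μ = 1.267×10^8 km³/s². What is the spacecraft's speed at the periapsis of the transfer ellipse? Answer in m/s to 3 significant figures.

The Hohmann ellipse has a_t = (r₁ + r₂)/2 = 5.630×10^5 km.
The periapsis of the transfer ellipse is at r = 1.840×10^5 km.
Vis-viva: v = √[μ(2/r − 1/a_t)] = √[1.267×10^8 × (2/1.840×10^5 − 1/5.630×10^5)] = 33.94 km/s.

v = 33900 m/s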